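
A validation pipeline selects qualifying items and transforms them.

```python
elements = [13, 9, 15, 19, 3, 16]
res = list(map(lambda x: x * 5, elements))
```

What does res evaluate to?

Step 1: Apply lambda x: x * 5 to each element:
  13 -> 65
  9 -> 45
  15 -> 75
  19 -> 95
  3 -> 15
  16 -> 80
Therefore res = [65, 45, 75, 95, 15, 80].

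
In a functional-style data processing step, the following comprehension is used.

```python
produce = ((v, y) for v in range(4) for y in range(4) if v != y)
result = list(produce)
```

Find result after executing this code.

Step 1: Nested generator over range(4) x range(4) where v != y:
  (0, 0): excluded (v == y)
  (0, 1): included
  (0, 2): included
  (0, 3): included
  (1, 0): included
  (1, 1): excluded (v == y)
  (1, 2): included
  (1, 3): included
  (2, 0): included
  (2, 1): included
  (2, 2): excluded (v == y)
  (2, 3): included
  (3, 0): included
  (3, 1): included
  (3, 2): included
  (3, 3): excluded (v == y)
Therefore result = [(0, 1), (0, 2), (0, 3), (1, 0), (1, 2), (1, 3), (2, 0), (2, 1), (2, 3), (3, 0), (3, 1), (3, 2)].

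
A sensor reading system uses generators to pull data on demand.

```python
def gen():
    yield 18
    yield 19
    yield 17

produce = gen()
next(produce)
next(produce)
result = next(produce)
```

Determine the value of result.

Step 1: gen() creates a generator.
Step 2: next(produce) yields 18 (consumed and discarded).
Step 3: next(produce) yields 19 (consumed and discarded).
Step 4: next(produce) yields 17, assigned to result.
Therefore result = 17.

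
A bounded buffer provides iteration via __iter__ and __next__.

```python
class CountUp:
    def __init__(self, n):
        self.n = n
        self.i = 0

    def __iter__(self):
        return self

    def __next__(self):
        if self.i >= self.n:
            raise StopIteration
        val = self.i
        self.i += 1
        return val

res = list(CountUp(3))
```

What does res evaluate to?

Step 1: CountUp(3) creates an iterator counting 0 to 2.
Step 2: list() consumes all values: [0, 1, 2].
Therefore res = [0, 1, 2].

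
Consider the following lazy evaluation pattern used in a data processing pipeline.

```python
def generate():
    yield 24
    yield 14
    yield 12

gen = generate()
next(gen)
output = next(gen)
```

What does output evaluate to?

Step 1: generate() creates a generator.
Step 2: next(gen) yields 24 (consumed and discarded).
Step 3: next(gen) yields 14, assigned to output.
Therefore output = 14.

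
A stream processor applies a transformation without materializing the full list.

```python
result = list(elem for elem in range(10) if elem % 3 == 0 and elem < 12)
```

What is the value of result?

Step 1: Filter range(10) where elem % 3 == 0 and elem < 12:
  elem=0: both conditions met, included
  elem=1: excluded (1 % 3 != 0)
  elem=2: excluded (2 % 3 != 0)
  elem=3: both conditions met, included
  elem=4: excluded (4 % 3 != 0)
  elem=5: excluded (5 % 3 != 0)
  elem=6: both conditions met, included
  elem=7: excluded (7 % 3 != 0)
  elem=8: excluded (8 % 3 != 0)
  elem=9: both conditions met, included
Therefore result = [0, 3, 6, 9].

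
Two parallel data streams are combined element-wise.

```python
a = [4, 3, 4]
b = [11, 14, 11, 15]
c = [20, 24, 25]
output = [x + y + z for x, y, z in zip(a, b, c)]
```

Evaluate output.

Step 1: zip three lists (truncates to shortest, len=3):
  4 + 11 + 20 = 35
  3 + 14 + 24 = 41
  4 + 11 + 25 = 40
Therefore output = [35, 41, 40].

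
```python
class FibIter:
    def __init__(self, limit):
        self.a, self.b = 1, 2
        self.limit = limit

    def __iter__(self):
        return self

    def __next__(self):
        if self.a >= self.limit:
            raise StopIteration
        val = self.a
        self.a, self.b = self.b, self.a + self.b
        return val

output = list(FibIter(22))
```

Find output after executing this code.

Step 1: Fibonacci-like sequence (a=1, b=2) until >= 22:
  Yield 1, then a,b = 2,3
  Yield 2, then a,b = 3,5
  Yield 3, then a,b = 5,8
  Yield 5, then a,b = 8,13
  Yield 8, then a,b = 13,21
  Yield 13, then a,b = 21,34
  Yield 21, then a,b = 34,55
Step 2: 34 >= 22, stop.
Therefore output = [1, 2, 3, 5, 8, 13, 21].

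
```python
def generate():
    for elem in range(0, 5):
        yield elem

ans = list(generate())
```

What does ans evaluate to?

Step 1: The generator yields each value from range(0, 5).
Step 2: list() consumes all yields: [0, 1, 2, 3, 4].
Therefore ans = [0, 1, 2, 3, 4].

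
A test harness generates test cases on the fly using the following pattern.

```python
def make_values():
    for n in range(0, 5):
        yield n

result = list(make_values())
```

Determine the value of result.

Step 1: The generator yields each value from range(0, 5).
Step 2: list() consumes all yields: [0, 1, 2, 3, 4].
Therefore result = [0, 1, 2, 3, 4].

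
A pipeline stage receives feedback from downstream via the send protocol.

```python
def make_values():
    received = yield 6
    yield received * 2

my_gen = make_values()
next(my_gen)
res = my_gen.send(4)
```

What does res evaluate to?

Step 1: next(my_gen) advances to first yield, producing 6.
Step 2: send(4) resumes, received = 4.
Step 3: yield received * 2 = 4 * 2 = 8.
Therefore res = 8.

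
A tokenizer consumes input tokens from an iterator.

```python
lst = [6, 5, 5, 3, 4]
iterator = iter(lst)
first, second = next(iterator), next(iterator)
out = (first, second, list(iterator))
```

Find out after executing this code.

Step 1: Create iterator over [6, 5, 5, 3, 4].
Step 2: first = 6, second = 5.
Step 3: Remaining elements: [5, 3, 4].
Therefore out = (6, 5, [5, 3, 4]).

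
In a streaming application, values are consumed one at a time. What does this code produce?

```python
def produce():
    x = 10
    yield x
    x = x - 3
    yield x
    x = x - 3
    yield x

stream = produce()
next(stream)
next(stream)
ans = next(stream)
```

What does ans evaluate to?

Step 1: Trace through generator execution:
  Yield 1: x starts at 10, yield 10
  Yield 2: x = 10 - 3 = 7, yield 7
  Yield 3: x = 7 - 3 = 4, yield 4
Step 2: First next() gets 10, second next() gets the second value, third next() yields 4.
Therefore ans = 4.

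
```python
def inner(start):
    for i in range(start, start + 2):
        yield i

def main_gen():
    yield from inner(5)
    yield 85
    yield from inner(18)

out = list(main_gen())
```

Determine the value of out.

Step 1: main_gen() delegates to inner(5):
  yield 5
  yield 6
Step 2: yield 85
Step 3: Delegates to inner(18):
  yield 18
  yield 19
Therefore out = [5, 6, 85, 18, 19].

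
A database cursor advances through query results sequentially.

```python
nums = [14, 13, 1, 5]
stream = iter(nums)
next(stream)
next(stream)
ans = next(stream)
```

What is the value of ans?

Step 1: Create iterator over [14, 13, 1, 5].
Step 2: next() consumes 14.
Step 3: next() consumes 13.
Step 4: next() returns 1.
Therefore ans = 1.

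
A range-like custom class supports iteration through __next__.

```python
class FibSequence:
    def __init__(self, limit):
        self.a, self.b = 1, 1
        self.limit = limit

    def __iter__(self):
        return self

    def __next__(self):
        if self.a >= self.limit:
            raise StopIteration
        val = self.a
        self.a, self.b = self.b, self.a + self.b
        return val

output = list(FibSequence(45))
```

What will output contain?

Step 1: Fibonacci-like sequence (a=1, b=1) until >= 45:
  Yield 1, then a,b = 1,2
  Yield 1, then a,b = 2,3
  Yield 2, then a,b = 3,5
  Yield 3, then a,b = 5,8
  Yield 5, then a,b = 8,13
  Yield 8, then a,b = 13,21
  Yield 13, then a,b = 21,34
  Yield 21, then a,b = 34,55
  Yield 34, then a,b = 55,89
Step 2: 55 >= 45, stop.
Therefore output = [1, 1, 2, 3, 5, 8, 13, 21, 34].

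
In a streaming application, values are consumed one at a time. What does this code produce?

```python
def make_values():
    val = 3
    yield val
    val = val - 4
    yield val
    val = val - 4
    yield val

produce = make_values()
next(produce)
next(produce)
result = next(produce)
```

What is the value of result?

Step 1: Trace through generator execution:
  Yield 1: val starts at 3, yield 3
  Yield 2: val = 3 - 4 = -1, yield -1
  Yield 3: val = -1 - 4 = -5, yield -5
Step 2: First next() gets 3, second next() gets the second value, third next() yields -5.
Therefore result = -5.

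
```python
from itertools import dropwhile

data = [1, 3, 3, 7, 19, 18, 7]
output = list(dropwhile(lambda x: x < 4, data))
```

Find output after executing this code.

Step 1: dropwhile drops elements while < 4:
  1 < 4: dropped
  3 < 4: dropped
  3 < 4: dropped
  7: kept (dropping stopped)
Step 2: Remaining elements kept regardless of condition.
Therefore output = [7, 19, 18, 7].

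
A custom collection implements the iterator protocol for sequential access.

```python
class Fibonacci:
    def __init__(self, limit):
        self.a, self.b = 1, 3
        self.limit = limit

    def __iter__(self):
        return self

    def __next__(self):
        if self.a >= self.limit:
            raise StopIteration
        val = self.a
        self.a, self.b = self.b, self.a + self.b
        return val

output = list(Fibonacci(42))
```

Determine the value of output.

Step 1: Fibonacci-like sequence (a=1, b=3) until >= 42:
  Yield 1, then a,b = 3,4
  Yield 3, then a,b = 4,7
  Yield 4, then a,b = 7,11
  Yield 7, then a,b = 11,18
  Yield 11, then a,b = 18,29
  Yield 18, then a,b = 29,47
  Yield 29, then a,b = 47,76
Step 2: 47 >= 42, stop.
Therefore output = [1, 3, 4, 7, 11, 18, 29].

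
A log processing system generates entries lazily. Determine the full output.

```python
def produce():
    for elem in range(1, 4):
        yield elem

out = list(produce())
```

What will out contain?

Step 1: The generator yields each value from range(1, 4).
Step 2: list() consumes all yields: [1, 2, 3].
Therefore out = [1, 2, 3].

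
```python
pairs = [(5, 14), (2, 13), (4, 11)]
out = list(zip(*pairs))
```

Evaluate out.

Step 1: zip(*pairs) transposes: unzips [(5, 14), (2, 13), (4, 11)] into separate sequences.
Step 2: First elements: (5, 2, 4), second elements: (14, 13, 11).
Therefore out = [(5, 2, 4), (14, 13, 11)].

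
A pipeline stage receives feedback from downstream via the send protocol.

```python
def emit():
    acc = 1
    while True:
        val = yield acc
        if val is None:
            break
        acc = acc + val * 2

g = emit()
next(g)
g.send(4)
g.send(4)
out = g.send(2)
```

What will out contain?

Step 1: next() -> yield acc=1.
Step 2: send(4) -> val=4, acc = 1 + 4*2 = 9, yield 9.
Step 3: send(4) -> val=4, acc = 9 + 4*2 = 17, yield 17.
Step 4: send(2) -> val=2, acc = 17 + 2*2 = 21, yield 21.
Therefore out = 21.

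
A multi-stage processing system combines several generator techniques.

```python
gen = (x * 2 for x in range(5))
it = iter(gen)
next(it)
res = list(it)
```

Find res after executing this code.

Step 1: Generator produces [0, 2, 4, 6, 8].
Step 2: next(it) consumes first element (0).
Step 3: list(it) collects remaining: [2, 4, 6, 8].
Therefore res = [2, 4, 6, 8].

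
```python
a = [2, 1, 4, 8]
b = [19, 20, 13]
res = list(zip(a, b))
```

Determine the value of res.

Step 1: zip stops at shortest (len(a)=4, len(b)=3):
  Index 0: (2, 19)
  Index 1: (1, 20)
  Index 2: (4, 13)
Step 2: Last element of a (8) has no pair, dropped.
Therefore res = [(2, 19), (1, 20), (4, 13)].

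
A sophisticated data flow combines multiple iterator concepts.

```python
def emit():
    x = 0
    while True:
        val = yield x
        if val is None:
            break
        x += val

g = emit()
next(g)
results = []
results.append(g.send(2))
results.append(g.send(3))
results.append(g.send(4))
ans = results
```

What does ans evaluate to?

Step 1: next(g) -> yield 0.
Step 2: send(2) -> x = 2, yield 2.
Step 3: send(3) -> x = 5, yield 5.
Step 4: send(4) -> x = 9, yield 9.
Therefore ans = [2, 5, 9].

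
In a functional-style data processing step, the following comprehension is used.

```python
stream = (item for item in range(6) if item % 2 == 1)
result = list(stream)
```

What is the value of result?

Step 1: Filter range(6) keeping only odd values:
  item=0: even, excluded
  item=1: odd, included
  item=2: even, excluded
  item=3: odd, included
  item=4: even, excluded
  item=5: odd, included
Therefore result = [1, 3, 5].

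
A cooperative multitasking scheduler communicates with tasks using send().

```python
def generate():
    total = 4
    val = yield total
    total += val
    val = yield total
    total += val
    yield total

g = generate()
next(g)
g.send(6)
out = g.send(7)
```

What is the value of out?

Step 1: next() -> yield total=4.
Step 2: send(6) -> val=6, total = 4+6 = 10, yield 10.
Step 3: send(7) -> val=7, total = 10+7 = 17, yield 17.
Therefore out = 17.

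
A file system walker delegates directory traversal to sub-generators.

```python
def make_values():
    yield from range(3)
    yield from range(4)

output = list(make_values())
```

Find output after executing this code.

Step 1: Trace yields in order:
  yield 0
  yield 1
  yield 2
  yield 0
  yield 1
  yield 2
  yield 3
Therefore output = [0, 1, 2, 0, 1, 2, 3].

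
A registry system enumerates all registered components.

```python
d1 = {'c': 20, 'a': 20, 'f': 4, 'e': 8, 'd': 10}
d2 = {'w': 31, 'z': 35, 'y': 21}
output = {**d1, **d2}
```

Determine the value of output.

Step 1: Merge d1 and d2 (d2 values override on key conflicts).
Step 2: d1 has keys ['c', 'a', 'f', 'e', 'd'], d2 has keys ['w', 'z', 'y'].
Therefore output = {'c': 20, 'a': 20, 'f': 4, 'e': 8, 'd': 10, 'w': 31, 'z': 35, 'y': 21}.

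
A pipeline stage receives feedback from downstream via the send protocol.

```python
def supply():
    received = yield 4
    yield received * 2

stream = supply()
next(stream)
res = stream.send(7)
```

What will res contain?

Step 1: next(stream) advances to first yield, producing 4.
Step 2: send(7) resumes, received = 7.
Step 3: yield received * 2 = 7 * 2 = 14.
Therefore res = 14.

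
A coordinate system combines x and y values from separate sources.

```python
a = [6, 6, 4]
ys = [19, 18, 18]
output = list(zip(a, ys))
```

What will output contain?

Step 1: zip pairs elements at same index:
  Index 0: (6, 19)
  Index 1: (6, 18)
  Index 2: (4, 18)
Therefore output = [(6, 19), (6, 18), (4, 18)].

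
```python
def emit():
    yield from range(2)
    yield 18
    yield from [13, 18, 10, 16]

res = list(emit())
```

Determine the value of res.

Step 1: Trace yields in order:
  yield 0
  yield 1
  yield 18
  yield 13
  yield 18
  yield 10
  yield 16
Therefore res = [0, 1, 18, 13, 18, 10, 16].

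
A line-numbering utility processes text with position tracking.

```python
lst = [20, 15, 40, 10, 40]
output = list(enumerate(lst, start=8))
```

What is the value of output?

Step 1: enumerate with start=8:
  (8, 20)
  (9, 15)
  (10, 40)
  (11, 10)
  (12, 40)
Therefore output = [(8, 20), (9, 15), (10, 40), (11, 10), (12, 40)].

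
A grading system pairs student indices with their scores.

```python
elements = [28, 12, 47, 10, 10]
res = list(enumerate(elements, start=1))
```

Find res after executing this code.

Step 1: enumerate with start=1:
  (1, 28)
  (2, 12)
  (3, 47)
  (4, 10)
  (5, 10)
Therefore res = [(1, 28), (2, 12), (3, 47), (4, 10), (5, 10)].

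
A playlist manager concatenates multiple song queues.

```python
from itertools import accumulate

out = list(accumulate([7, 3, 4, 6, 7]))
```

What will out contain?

Step 1: accumulate computes running sums:
  + 7 = 7
  + 3 = 10
  + 4 = 14
  + 6 = 20
  + 7 = 27
Therefore out = [7, 10, 14, 20, 27].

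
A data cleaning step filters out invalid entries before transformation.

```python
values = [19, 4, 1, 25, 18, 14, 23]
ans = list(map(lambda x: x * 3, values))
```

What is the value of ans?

Step 1: Apply lambda x: x * 3 to each element:
  19 -> 57
  4 -> 12
  1 -> 3
  25 -> 75
  18 -> 54
  14 -> 42
  23 -> 69
Therefore ans = [57, 12, 3, 75, 54, 42, 69].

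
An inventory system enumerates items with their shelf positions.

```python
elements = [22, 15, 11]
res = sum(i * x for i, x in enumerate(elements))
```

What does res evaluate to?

Step 1: Compute i * x for each (i, x) in enumerate([22, 15, 11]):
  i=0, x=22: 0*22 = 0
  i=1, x=15: 1*15 = 15
  i=2, x=11: 2*11 = 22
Step 2: sum = 0 + 15 + 22 = 37.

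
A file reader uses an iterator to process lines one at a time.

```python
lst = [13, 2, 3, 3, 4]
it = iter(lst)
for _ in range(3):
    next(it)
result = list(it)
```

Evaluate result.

Step 1: Create iterator over [13, 2, 3, 3, 4].
Step 2: Advance 3 positions (consuming [13, 2, 3]).
Step 3: list() collects remaining elements: [3, 4].
Therefore result = [3, 4].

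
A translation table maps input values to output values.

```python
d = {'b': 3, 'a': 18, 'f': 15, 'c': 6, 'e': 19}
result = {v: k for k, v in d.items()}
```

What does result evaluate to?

Step 1: Invert dict (swap keys and values):
  'b': 3 -> 3: 'b'
  'a': 18 -> 18: 'a'
  'f': 15 -> 15: 'f'
  'c': 6 -> 6: 'c'
  'e': 19 -> 19: 'e'
Therefore result = {3: 'b', 18: 'a', 15: 'f', 6: 'c', 19: 'e'}.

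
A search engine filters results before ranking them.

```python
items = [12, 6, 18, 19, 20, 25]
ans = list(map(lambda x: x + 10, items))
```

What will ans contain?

Step 1: Apply lambda x: x + 10 to each element:
  12 -> 22
  6 -> 16
  18 -> 28
  19 -> 29
  20 -> 30
  25 -> 35
Therefore ans = [22, 16, 28, 29, 30, 35].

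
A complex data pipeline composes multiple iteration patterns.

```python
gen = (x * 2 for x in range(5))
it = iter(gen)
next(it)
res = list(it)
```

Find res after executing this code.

Step 1: Generator produces [0, 2, 4, 6, 8].
Step 2: next(it) consumes first element (0).
Step 3: list(it) collects remaining: [2, 4, 6, 8].
Therefore res = [2, 4, 6, 8].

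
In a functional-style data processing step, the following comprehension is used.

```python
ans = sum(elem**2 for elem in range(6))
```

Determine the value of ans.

Step 1: Compute elem**2 for each elem in range(6):
  elem=0: 0**2 = 0
  elem=1: 1**2 = 1
  elem=2: 2**2 = 4
  elem=3: 3**2 = 9
  elem=4: 4**2 = 16
  elem=5: 5**2 = 25
Step 2: sum = 0 + 1 + 4 + 9 + 16 + 25 = 55.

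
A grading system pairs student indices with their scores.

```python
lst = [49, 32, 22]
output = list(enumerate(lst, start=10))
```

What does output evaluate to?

Step 1: enumerate with start=10:
  (10, 49)
  (11, 32)
  (12, 22)
Therefore output = [(10, 49), (11, 32), (12, 22)].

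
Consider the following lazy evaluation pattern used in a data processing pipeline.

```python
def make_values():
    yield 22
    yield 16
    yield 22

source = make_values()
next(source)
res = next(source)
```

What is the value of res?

Step 1: make_values() creates a generator.
Step 2: next(source) yields 22 (consumed and discarded).
Step 3: next(source) yields 16, assigned to res.
Therefore res = 16.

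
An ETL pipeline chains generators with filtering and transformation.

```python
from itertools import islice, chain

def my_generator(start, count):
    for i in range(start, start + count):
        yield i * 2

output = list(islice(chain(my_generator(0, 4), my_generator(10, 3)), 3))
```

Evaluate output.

Step 1: my_generator(0, 4) yields [0, 2, 4, 6].
Step 2: my_generator(10, 3) yields [20, 22, 24].
Step 3: chain concatenates: [0, 2, 4, 6, 20, 22, 24].
Step 4: islice takes first 3: [0, 2, 4].
Therefore output = [0, 2, 4].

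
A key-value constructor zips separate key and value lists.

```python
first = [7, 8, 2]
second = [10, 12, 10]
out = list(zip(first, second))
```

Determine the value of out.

Step 1: zip pairs elements at same index:
  Index 0: (7, 10)
  Index 1: (8, 12)
  Index 2: (2, 10)
Therefore out = [(7, 10), (8, 12), (2, 10)].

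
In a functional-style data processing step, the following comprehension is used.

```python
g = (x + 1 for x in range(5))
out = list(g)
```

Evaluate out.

Step 1: For each x in range(5), compute x+1:
  x=0: 0+1 = 1
  x=1: 1+1 = 2
  x=2: 2+1 = 3
  x=3: 3+1 = 4
  x=4: 4+1 = 5
Therefore out = [1, 2, 3, 4, 5].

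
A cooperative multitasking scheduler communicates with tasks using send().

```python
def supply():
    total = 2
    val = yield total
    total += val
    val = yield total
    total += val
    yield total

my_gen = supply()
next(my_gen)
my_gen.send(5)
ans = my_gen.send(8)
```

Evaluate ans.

Step 1: next() -> yield total=2.
Step 2: send(5) -> val=5, total = 2+5 = 7, yield 7.
Step 3: send(8) -> val=8, total = 7+8 = 15, yield 15.
Therefore ans = 15.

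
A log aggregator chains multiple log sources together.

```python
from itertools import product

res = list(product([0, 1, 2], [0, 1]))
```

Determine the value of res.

Step 1: product([0, 1, 2], [0, 1]) gives all pairs:
  (0, 0)
  (0, 1)
  (1, 0)
  (1, 1)
  (2, 0)
  (2, 1)
Therefore res = [(0, 0), (0, 1), (1, 0), (1, 1), (2, 0), (2, 1)].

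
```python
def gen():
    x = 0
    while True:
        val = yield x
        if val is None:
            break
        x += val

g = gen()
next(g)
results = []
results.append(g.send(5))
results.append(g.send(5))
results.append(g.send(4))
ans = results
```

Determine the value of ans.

Step 1: next(g) -> yield 0.
Step 2: send(5) -> x = 5, yield 5.
Step 3: send(5) -> x = 10, yield 10.
Step 4: send(4) -> x = 14, yield 14.
Therefore ans = [5, 10, 14].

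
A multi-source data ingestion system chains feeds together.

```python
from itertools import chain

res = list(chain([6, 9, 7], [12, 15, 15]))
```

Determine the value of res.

Step 1: chain() concatenates iterables: [6, 9, 7] + [12, 15, 15].
Therefore res = [6, 9, 7, 12, 15, 15].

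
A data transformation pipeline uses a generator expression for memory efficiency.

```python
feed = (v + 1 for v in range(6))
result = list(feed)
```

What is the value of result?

Step 1: For each v in range(6), compute v+1:
  v=0: 0+1 = 1
  v=1: 1+1 = 2
  v=2: 2+1 = 3
  v=3: 3+1 = 4
  v=4: 4+1 = 5
  v=5: 5+1 = 6
Therefore result = [1, 2, 3, 4, 5, 6].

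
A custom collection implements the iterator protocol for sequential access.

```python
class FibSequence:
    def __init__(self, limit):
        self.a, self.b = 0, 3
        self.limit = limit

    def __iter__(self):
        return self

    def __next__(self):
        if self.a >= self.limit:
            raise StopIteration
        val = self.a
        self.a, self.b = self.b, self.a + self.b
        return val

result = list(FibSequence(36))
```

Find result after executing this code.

Step 1: Fibonacci-like sequence (a=0, b=3) until >= 36:
  Yield 0, then a,b = 3,3
  Yield 3, then a,b = 3,6
  Yield 3, then a,b = 6,9
  Yield 6, then a,b = 9,15
  Yield 9, then a,b = 15,24
  Yield 15, then a,b = 24,39
  Yield 24, then a,b = 39,63
Step 2: 39 >= 36, stop.
Therefore result = [0, 3, 3, 6, 9, 15, 24].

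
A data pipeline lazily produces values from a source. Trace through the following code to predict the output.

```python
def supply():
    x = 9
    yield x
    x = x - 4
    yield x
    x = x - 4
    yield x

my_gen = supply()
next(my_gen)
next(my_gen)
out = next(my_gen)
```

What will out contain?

Step 1: Trace through generator execution:
  Yield 1: x starts at 9, yield 9
  Yield 2: x = 9 - 4 = 5, yield 5
  Yield 3: x = 5 - 4 = 1, yield 1
Step 2: First next() gets 9, second next() gets the second value, third next() yields 1.
Therefore out = 1.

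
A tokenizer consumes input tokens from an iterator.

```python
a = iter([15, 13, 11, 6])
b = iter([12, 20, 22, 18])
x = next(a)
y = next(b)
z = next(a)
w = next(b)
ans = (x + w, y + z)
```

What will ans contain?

Step 1: a iterates [15, 13, 11, 6], b iterates [12, 20, 22, 18].
Step 2: x = next(a) = 15, y = next(b) = 12.
Step 3: z = next(a) = 13, w = next(b) = 20.
Step 4: ans = (15 + 20, 12 + 13) = (35, 25).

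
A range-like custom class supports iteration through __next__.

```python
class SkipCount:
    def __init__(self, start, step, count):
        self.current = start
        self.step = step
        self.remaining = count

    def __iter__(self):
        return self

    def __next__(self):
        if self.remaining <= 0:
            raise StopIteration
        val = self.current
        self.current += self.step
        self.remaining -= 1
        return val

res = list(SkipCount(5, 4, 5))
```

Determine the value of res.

Step 1: SkipCount starts at 5, increments by 4, for 5 steps:
  Yield 5, then current += 4
  Yield 9, then current += 4
  Yield 13, then current += 4
  Yield 17, then current += 4
  Yield 21, then current += 4
Therefore res = [5, 9, 13, 17, 21].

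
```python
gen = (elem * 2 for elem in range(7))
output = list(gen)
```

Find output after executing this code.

Step 1: For each elem in range(7), compute elem*2:
  elem=0: 0*2 = 0
  elem=1: 1*2 = 2
  elem=2: 2*2 = 4
  elem=3: 3*2 = 6
  elem=4: 4*2 = 8
  elem=5: 5*2 = 10
  elem=6: 6*2 = 12
Therefore output = [0, 2, 4, 6, 8, 10, 12].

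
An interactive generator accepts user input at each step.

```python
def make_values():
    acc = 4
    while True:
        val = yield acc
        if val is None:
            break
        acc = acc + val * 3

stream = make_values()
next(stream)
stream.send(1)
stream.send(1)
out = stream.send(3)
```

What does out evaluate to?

Step 1: next() -> yield acc=4.
Step 2: send(1) -> val=1, acc = 4 + 1*3 = 7, yield 7.
Step 3: send(1) -> val=1, acc = 7 + 1*3 = 10, yield 10.
Step 4: send(3) -> val=3, acc = 10 + 3*3 = 19, yield 19.
Therefore out = 19.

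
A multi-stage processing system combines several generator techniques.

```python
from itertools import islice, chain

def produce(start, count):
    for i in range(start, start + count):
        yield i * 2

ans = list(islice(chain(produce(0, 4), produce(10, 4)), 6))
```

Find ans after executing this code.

Step 1: produce(0, 4) yields [0, 2, 4, 6].
Step 2: produce(10, 4) yields [20, 22, 24, 26].
Step 3: chain concatenates: [0, 2, 4, 6, 20, 22, 24, 26].
Step 4: islice takes first 6: [0, 2, 4, 6, 20, 22].
Therefore ans = [0, 2, 4, 6, 20, 22].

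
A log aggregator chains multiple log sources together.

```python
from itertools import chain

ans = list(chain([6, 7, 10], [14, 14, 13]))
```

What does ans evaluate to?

Step 1: chain() concatenates iterables: [6, 7, 10] + [14, 14, 13].
Therefore ans = [6, 7, 10, 14, 14, 13].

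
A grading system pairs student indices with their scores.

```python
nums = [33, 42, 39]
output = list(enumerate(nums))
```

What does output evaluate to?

Step 1: enumerate pairs each element with its index:
  (0, 33)
  (1, 42)
  (2, 39)
Therefore output = [(0, 33), (1, 42), (2, 39)].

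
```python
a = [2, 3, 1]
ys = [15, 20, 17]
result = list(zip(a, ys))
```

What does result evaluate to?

Step 1: zip pairs elements at same index:
  Index 0: (2, 15)
  Index 1: (3, 20)
  Index 2: (1, 17)
Therefore result = [(2, 15), (3, 20), (1, 17)].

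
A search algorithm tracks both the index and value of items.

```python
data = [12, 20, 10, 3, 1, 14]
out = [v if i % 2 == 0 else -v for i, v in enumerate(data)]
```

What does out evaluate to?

Step 1: For each (i, v), keep v if i is even, negate if odd:
  i=0 (even): keep 12
  i=1 (odd): negate to -20
  i=2 (even): keep 10
  i=3 (odd): negate to -3
  i=4 (even): keep 1
  i=5 (odd): negate to -14
Therefore out = [12, -20, 10, -3, 1, -14].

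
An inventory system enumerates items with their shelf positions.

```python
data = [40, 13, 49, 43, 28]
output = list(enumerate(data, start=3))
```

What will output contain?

Step 1: enumerate with start=3:
  (3, 40)
  (4, 13)
  (5, 49)
  (6, 43)
  (7, 28)
Therefore output = [(3, 40), (4, 13), (5, 49), (6, 43), (7, 28)].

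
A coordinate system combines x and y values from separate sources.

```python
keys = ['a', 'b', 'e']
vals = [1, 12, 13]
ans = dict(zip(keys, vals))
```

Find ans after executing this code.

Step 1: zip pairs keys with values:
  'a' -> 1
  'b' -> 12
  'e' -> 13
Therefore ans = {'a': 1, 'b': 12, 'e': 13}.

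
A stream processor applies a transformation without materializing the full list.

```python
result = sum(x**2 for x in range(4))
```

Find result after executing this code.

Step 1: Compute x**2 for each x in range(4):
  x=0: 0**2 = 0
  x=1: 1**2 = 1
  x=2: 2**2 = 4
  x=3: 3**2 = 9
Step 2: sum = 0 + 1 + 4 + 9 = 14.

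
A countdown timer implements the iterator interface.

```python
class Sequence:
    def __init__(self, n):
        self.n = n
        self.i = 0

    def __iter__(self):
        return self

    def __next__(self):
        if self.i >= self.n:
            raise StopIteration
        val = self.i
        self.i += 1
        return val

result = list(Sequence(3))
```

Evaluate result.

Step 1: Sequence(3) creates an iterator counting 0 to 2.
Step 2: list() consumes all values: [0, 1, 2].
Therefore result = [0, 1, 2].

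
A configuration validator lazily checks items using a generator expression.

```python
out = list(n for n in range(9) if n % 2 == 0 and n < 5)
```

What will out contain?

Step 1: Filter range(9) where n % 2 == 0 and n < 5:
  n=0: both conditions met, included
  n=1: excluded (1 % 2 != 0)
  n=2: both conditions met, included
  n=3: excluded (3 % 2 != 0)
  n=4: both conditions met, included
  n=5: excluded (5 % 2 != 0, 5 >= 5)
  n=6: excluded (6 >= 5)
  n=7: excluded (7 % 2 != 0, 7 >= 5)
  n=8: excluded (8 >= 5)
Therefore out = [0, 2, 4].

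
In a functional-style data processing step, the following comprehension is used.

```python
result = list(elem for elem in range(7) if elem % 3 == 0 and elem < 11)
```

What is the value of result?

Step 1: Filter range(7) where elem % 3 == 0 and elem < 11:
  elem=0: both conditions met, included
  elem=1: excluded (1 % 3 != 0)
  elem=2: excluded (2 % 3 != 0)
  elem=3: both conditions met, included
  elem=4: excluded (4 % 3 != 0)
  elem=5: excluded (5 % 3 != 0)
  elem=6: both conditions met, included
Therefore result = [0, 3, 6].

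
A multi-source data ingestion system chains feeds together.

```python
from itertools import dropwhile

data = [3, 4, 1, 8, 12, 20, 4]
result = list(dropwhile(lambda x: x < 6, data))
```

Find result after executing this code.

Step 1: dropwhile drops elements while < 6:
  3 < 6: dropped
  4 < 6: dropped
  1 < 6: dropped
  8: kept (dropping stopped)
Step 2: Remaining elements kept regardless of condition.
Therefore result = [8, 12, 20, 4].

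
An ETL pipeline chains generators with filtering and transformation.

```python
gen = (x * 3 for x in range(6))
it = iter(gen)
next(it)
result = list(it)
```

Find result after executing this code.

Step 1: Generator produces [0, 3, 6, 9, 12, 15].
Step 2: next(it) consumes first element (0).
Step 3: list(it) collects remaining: [3, 6, 9, 12, 15].
Therefore result = [3, 6, 9, 12, 15].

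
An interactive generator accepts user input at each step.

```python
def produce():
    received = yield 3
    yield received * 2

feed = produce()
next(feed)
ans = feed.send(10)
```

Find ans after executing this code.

Step 1: next(feed) advances to first yield, producing 3.
Step 2: send(10) resumes, received = 10.
Step 3: yield received * 2 = 10 * 2 = 20.
Therefore ans = 20.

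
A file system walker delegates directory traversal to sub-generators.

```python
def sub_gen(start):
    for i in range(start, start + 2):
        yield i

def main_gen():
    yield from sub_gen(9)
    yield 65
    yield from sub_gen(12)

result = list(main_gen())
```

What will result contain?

Step 1: main_gen() delegates to sub_gen(9):
  yield 9
  yield 10
Step 2: yield 65
Step 3: Delegates to sub_gen(12):
  yield 12
  yield 13
Therefore result = [9, 10, 65, 12, 13].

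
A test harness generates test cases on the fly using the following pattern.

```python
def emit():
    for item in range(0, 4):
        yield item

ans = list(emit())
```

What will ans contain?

Step 1: The generator yields each value from range(0, 4).
Step 2: list() consumes all yields: [0, 1, 2, 3].
Therefore ans = [0, 1, 2, 3].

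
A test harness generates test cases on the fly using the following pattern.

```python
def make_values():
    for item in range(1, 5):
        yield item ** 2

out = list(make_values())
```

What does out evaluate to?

Step 1: For each item in range(1, 5), yield item**2:
  item=1: yield 1**2 = 1
  item=2: yield 2**2 = 4
  item=3: yield 3**2 = 9
  item=4: yield 4**2 = 16
Therefore out = [1, 4, 9, 16].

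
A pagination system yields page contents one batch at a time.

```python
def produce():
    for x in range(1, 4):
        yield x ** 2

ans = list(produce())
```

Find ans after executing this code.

Step 1: For each x in range(1, 4), yield x**2:
  x=1: yield 1**2 = 1
  x=2: yield 2**2 = 4
  x=3: yield 3**2 = 9
Therefore ans = [1, 4, 9].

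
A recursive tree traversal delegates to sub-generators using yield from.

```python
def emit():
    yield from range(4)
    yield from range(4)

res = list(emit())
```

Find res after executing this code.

Step 1: Trace yields in order:
  yield 0
  yield 1
  yield 2
  yield 3
  yield 0
  yield 1
  yield 2
  yield 3
Therefore res = [0, 1, 2, 3, 0, 1, 2, 3].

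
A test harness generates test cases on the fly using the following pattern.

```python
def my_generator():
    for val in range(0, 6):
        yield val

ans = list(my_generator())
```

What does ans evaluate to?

Step 1: The generator yields each value from range(0, 6).
Step 2: list() consumes all yields: [0, 1, 2, 3, 4, 5].
Therefore ans = [0, 1, 2, 3, 4, 5].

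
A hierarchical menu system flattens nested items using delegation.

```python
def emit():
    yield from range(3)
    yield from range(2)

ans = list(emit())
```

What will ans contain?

Step 1: Trace yields in order:
  yield 0
  yield 1
  yield 2
  yield 0
  yield 1
Therefore ans = [0, 1, 2, 0, 1].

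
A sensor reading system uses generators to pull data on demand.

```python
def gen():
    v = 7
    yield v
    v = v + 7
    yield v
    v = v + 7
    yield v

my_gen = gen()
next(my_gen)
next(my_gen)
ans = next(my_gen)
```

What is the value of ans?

Step 1: Trace through generator execution:
  Yield 1: v starts at 7, yield 7
  Yield 2: v = 7 + 7 = 14, yield 14
  Yield 3: v = 14 + 7 = 21, yield 21
Step 2: First next() gets 7, second next() gets the second value, third next() yields 21.
Therefore ans = 21.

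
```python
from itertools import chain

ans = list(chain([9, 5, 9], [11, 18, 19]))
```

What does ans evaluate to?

Step 1: chain() concatenates iterables: [9, 5, 9] + [11, 18, 19].
Therefore ans = [9, 5, 9, 11, 18, 19].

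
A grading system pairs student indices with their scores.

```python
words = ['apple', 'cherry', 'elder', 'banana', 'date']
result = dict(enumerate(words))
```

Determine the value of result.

Step 1: enumerate pairs indices with words:
  0 -> 'apple'
  1 -> 'cherry'
  2 -> 'elder'
  3 -> 'banana'
  4 -> 'date'
Therefore result = {0: 'apple', 1: 'cherry', 2: 'elder', 3: 'banana', 4: 'date'}.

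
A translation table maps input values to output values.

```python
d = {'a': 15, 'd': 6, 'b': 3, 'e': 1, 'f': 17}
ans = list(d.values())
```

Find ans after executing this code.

Step 1: d.values() returns the dictionary values in insertion order.
Therefore ans = [15, 6, 3, 1, 17].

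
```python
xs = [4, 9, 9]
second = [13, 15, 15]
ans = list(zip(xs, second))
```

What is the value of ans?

Step 1: zip pairs elements at same index:
  Index 0: (4, 13)
  Index 1: (9, 15)
  Index 2: (9, 15)
Therefore ans = [(4, 13), (9, 15), (9, 15)].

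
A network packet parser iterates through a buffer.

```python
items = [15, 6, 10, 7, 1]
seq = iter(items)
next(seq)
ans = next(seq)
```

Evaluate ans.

Step 1: Create iterator over [15, 6, 10, 7, 1].
Step 2: next() consumes 15.
Step 3: next() returns 6.
Therefore ans = 6.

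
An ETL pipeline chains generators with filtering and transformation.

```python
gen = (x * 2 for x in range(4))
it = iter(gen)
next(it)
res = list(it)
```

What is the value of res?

Step 1: Generator produces [0, 2, 4, 6].
Step 2: next(it) consumes first element (0).
Step 3: list(it) collects remaining: [2, 4, 6].
Therefore res = [2, 4, 6].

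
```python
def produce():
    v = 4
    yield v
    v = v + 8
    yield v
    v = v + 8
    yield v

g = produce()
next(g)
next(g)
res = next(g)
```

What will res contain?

Step 1: Trace through generator execution:
  Yield 1: v starts at 4, yield 4
  Yield 2: v = 4 + 8 = 12, yield 12
  Yield 3: v = 12 + 8 = 20, yield 20
Step 2: First next() gets 4, second next() gets the second value, third next() yields 20.
Therefore res = 20.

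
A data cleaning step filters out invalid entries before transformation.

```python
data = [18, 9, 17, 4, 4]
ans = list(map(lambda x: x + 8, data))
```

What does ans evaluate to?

Step 1: Apply lambda x: x + 8 to each element:
  18 -> 26
  9 -> 17
  17 -> 25
  4 -> 12
  4 -> 12
Therefore ans = [26, 17, 25, 12, 12].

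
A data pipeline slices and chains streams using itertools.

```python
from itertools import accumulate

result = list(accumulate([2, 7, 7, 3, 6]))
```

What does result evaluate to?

Step 1: accumulate computes running sums:
  + 2 = 2
  + 7 = 9
  + 7 = 16
  + 3 = 19
  + 6 = 25
Therefore result = [2, 9, 16, 19, 25].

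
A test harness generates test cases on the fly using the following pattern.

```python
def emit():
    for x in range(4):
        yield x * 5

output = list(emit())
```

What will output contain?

Step 1: For each x in range(4), yield x * 5:
  x=0: yield 0 * 5 = 0
  x=1: yield 1 * 5 = 5
  x=2: yield 2 * 5 = 10
  x=3: yield 3 * 5 = 15
Therefore output = [0, 5, 10, 15].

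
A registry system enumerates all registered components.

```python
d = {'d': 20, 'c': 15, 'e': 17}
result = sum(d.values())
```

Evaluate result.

Step 1: d.values() = [20, 15, 17].
Step 2: sum = 52.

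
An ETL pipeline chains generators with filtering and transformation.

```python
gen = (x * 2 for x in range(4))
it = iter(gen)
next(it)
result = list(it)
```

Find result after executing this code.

Step 1: Generator produces [0, 2, 4, 6].
Step 2: next(it) consumes first element (0).
Step 3: list(it) collects remaining: [2, 4, 6].
Therefore result = [2, 4, 6].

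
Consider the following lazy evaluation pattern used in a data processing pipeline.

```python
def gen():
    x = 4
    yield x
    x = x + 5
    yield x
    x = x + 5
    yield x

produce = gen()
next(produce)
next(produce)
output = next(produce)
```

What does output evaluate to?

Step 1: Trace through generator execution:
  Yield 1: x starts at 4, yield 4
  Yield 2: x = 4 + 5 = 9, yield 9
  Yield 3: x = 9 + 5 = 14, yield 14
Step 2: First next() gets 4, second next() gets the second value, third next() yields 14.
Therefore output = 14.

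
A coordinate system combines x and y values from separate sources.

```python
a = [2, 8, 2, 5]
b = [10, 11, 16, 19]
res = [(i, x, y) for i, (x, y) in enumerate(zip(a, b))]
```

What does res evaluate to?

Step 1: enumerate(zip(a, b)) gives index with paired elements:
  i=0: (2, 10)
  i=1: (8, 11)
  i=2: (2, 16)
  i=3: (5, 19)
Therefore res = [(0, 2, 10), (1, 8, 11), (2, 2, 16), (3, 5, 19)].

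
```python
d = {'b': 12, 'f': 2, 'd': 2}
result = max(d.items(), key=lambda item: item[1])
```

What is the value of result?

Step 1: Find item with maximum value:
  ('b', 12)
  ('f', 2)
  ('d', 2)
Step 2: Maximum value is 12 at key 'b'.
Therefore result = ('b', 12).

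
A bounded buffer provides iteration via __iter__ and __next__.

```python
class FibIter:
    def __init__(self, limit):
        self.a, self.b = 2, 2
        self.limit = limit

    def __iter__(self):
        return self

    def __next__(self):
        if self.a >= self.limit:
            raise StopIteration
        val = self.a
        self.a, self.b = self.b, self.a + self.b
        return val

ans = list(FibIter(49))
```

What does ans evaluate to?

Step 1: Fibonacci-like sequence (a=2, b=2) until >= 49:
  Yield 2, then a,b = 2,4
  Yield 2, then a,b = 4,6
  Yield 4, then a,b = 6,10
  Yield 6, then a,b = 10,16
  Yield 10, then a,b = 16,26
  Yield 16, then a,b = 26,42
  Yield 26, then a,b = 42,68
  Yield 42, then a,b = 68,110
Step 2: 68 >= 49, stop.
Therefore ans = [2, 2, 4, 6, 10, 16, 26, 42].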